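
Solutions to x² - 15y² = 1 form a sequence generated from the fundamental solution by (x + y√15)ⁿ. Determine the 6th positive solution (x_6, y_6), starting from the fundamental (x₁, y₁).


Step 1: Find the fundamental solution (x₁, y₁) of x² - 15y² = 1.
  Expand √15 as a continued fraction. a₀ = ⌊√15⌋ = 3; iterate m_{k+1} = d_k·a_k − m_k, d_{k+1} = (15 − m_{k+1}²)/d_k, a_{k+1} = ⌊(a₀ + m_{k+1})/d_{k+1}⌋ (starting m₀ = 0, d₀ = 1), with convergents p_k = a_k·p_{k-1} + p_{k-2}, q_k = a_k·q_{k-1} + q_{k-2} (p₋₁ = 1, q₋₁ = 0):
  k = 0: a₀ = 3; p₀/q₀ = 3/1; p₀² − 15·q₀² = 9 − 15 = -6.
  k = 1: m = 3, d = 6, a = ⌊(3 + 3)/6⌋ = 1; p/q = (1·3 + 1)/(1·1 + 0) = 4/1; p² − 15·q² = 16 − 15 = 1.
  The first convergent with p² − 15·q² = 1 gives the fundamental solution (x₁, y₁) = (4, 1).
Step 2: Apply the recurrence (x_{n+1}, y_{n+1}) = (x₁x_n + 15y₁y_n, x₁y_n + y₁x_n) repeatedly.
  From (x_1, y_1) = (4, 1): x_2 = 4·4 + 15·1·1 = 31; y_2 = 4·1 + 1·4 = 8.
  From (x_2, y_2) = (31, 8): x_3 = 4·31 + 15·1·8 = 244; y_3 = 4·8 + 1·31 = 63.
  From (x_3, y_3) = (244, 63): x_4 = 4·244 + 15·1·63 = 1921; y_4 = 4·63 + 1·244 = 496.
  From (x_4, y_4) = (1921, 496): x_5 = 4·1921 + 15·1·496 = 15124; y_5 = 4·496 + 1·1921 = 3905.
  From (x_5, y_5) = (15124, 3905): x_6 = 4·15124 + 15·1·3905 = 119071; y_6 = 4·3905 + 1·15124 = 30744.
Step 3: Verify x_6² - 15·y_6² = 14177903041 - 14177903040 = 1 (should be 1). ✓

(x_1, y_1) = (4, 1); (x_6, y_6) = (119071, 30744).


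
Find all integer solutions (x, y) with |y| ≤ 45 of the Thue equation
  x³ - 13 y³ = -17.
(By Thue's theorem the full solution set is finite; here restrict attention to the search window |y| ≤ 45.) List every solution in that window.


The equation is x³ - 13y³ = -17. For fixed y, x³ = 13·y³ − 17, so a solution requires the RHS to be a perfect cube.
Strategy: iterate y from -45 to 45, compute RHS = 13·y³ − 17, and check whether it is a (positive or negative) perfect cube.
Check small values of y:
  y = 0: RHS = -17 is not a perfect cube.
  y = 1: RHS = -4 is not a perfect cube.
  y = -1: RHS = -30 is not a perfect cube.
  y = 2: RHS = 87 is not a perfect cube.
  y = -2: RHS = -121 is not a perfect cube.
  y = 3: RHS = 334 is not a perfect cube.
  y = -3: RHS = -368 is not a perfect cube.
Continuing the search up to |y| = 45 finds no solutions either.
No (x, y) in the scanned range satisfies the equation.

No integer solutions with |y| ≤ 45.


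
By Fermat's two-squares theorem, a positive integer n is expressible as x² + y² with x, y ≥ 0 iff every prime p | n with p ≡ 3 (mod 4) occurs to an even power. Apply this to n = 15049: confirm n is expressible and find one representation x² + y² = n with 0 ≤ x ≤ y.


Step 1: Factor n = 15049 = 101 · 149.
Step 2: Check the mod-4 condition on each prime factor: 101 ≡ 1 (mod 4), exponent 1; 149 ≡ 1 (mod 4), exponent 1.
All primes ≡ 3 (mod 4) appear to even exponent (or don't appear), so by the two-squares theorem n IS expressible as a sum of two squares.
Step 3: Build a representation. Here n = 101 · 149 is a product of primes ≡ 1 (mod 4). Each prime p ≡ 1 (mod 4) is itself a sum of two squares; find a² by testing p − a² for a perfect square:
  101: 101 − 1² = 100 = 10² ⇒ 101 = 1² + 10².
  149: 149 − 1² = 148, 149 − 2² = 145, 149 − 3² = 140, 149 − 4² = 133, 149 − 5² = 124, 149 − 6² = 113, 149 − 7² = 100 = 10² ⇒ 149 = 7² + 10².
  Combine using the Brahmagupta–Fibonacci identity (a² + b²)(c² + d²) = (ac − bd)² + (ad + bc)² = (ac + bd)² + (ad − bc)²:
  101 · 149 = 15049: from (1² + 10²)(7² + 10²), take (1·7 − 10·10, 1·10 + 10·7) = (7 − 100, 10 + 70) = (-93, 80); dropping signs (only squares matter) gives (93, 80); check 93² + 80² = 8649 + 6400 = 15049 ✓.
Step 4: Order so x ≤ y and verify: 80² + 93² = 6400 + 8649 = 15049 = n. ✓

n = 15049 = 80² + 93² (one valid representation with x ≤ y).


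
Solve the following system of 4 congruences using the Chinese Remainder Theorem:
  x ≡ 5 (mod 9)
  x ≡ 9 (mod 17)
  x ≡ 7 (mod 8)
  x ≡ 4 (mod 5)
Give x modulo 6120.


Product of moduli M = 9 · 17 · 8 · 5 = 6120.
Merge one congruence at a time:
  Start: x ≡ 5 (mod 9).
  Combine with x ≡ 9 (mod 17); new modulus lcm = 153.
    Write x = 5 + 9·t and substitute into x ≡ 9 (mod 17): 9·t ≡ 9 − 5 = 4 (mod 17).
    The inverse of 9 mod 17 is 2 (since 9·2 = 18 = 1·17 + 1), so t ≡ 2·4 = 8 ≡ 8 (mod 17).
    Then x = 5 + 9·8 = 77, valid modulo lcm(9, 17) = 153: x ≡ 77 (mod 153).
  Combine with x ≡ 7 (mod 8); new modulus lcm = 1224.
    Write x = 77 + 153·t and substitute into x ≡ 7 (mod 8): 153·t ≡ 7 − 77 = -70 (mod 8).
    Reduce coefficients mod 8: 1·t ≡ 2 (mod 8).
    So t ≡ 2 (mod 8).
    Then x = 77 + 153·2 = 383, valid modulo lcm(153, 8) = 1224: x ≡ 383 (mod 1224).
  Combine with x ≡ 4 (mod 5); new modulus lcm = 6120.
    Write x = 383 + 1224·t and substitute into x ≡ 4 (mod 5): 1224·t ≡ 4 − 383 = -379 (mod 5).
    Reduce coefficients mod 5: 4·t ≡ 1 (mod 5).
    The inverse of 4 mod 5 is 4 (since 4·4 = 16 = 3·5 + 1), so t ≡ 4·1 = 4 ≡ 4 (mod 5).
    Then x = 383 + 1224·4 = 5279, valid modulo lcm(1224, 5) = 6120: x ≡ 5279 (mod 6120).
Verify against each original: 5279 mod 9 = 5, 5279 mod 17 = 9, 5279 mod 8 = 7, 5279 mod 5 = 4.

x ≡ 5279 (mod 6120).


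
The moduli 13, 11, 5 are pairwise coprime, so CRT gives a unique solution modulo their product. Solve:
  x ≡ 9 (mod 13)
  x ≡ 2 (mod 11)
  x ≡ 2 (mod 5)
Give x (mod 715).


Moduli 13, 11, 5 are pairwise coprime; by CRT there is a unique solution modulo M = 13 · 11 · 5 = 715.
Solve pairwise, accumulating the modulus:
  Start with x ≡ 9 (mod 13).
  Combine with x ≡ 2 (mod 11): since gcd(13, 11) = 1, we get a unique residue mod 143.
    Write x = 9 + 13·t and substitute into x ≡ 2 (mod 11): 13·t ≡ 2 − 9 = -7 (mod 11).
    Reduce coefficients mod 11: 2·t ≡ 4 (mod 11).
    The inverse of 2 mod 11 is 6 (since 2·6 = 12 = 1·11 + 1), so t ≡ 6·4 = 24 ≡ 2 (mod 11).
    Then x = 9 + 13·2 = 35, valid modulo lcm(13, 11) = 143: x ≡ 35 (mod 143).
  Combine with x ≡ 2 (mod 5): since gcd(143, 5) = 1, we get a unique residue mod 715.
    Write x = 35 + 143·t and substitute into x ≡ 2 (mod 5): 143·t ≡ 2 − 35 = -33 (mod 5).
    Reduce coefficients mod 5: 3·t ≡ 2 (mod 5).
    The inverse of 3 mod 5 is 2 (since 3·2 = 6 = 1·5 + 1), so t ≡ 2·2 = 4 ≡ 4 (mod 5).
    Then x = 35 + 143·4 = 607, valid modulo lcm(143, 5) = 715: x ≡ 607 (mod 715).
Verify: 607 mod 13 = 9 ✓, 607 mod 11 = 2 ✓, 607 mod 5 = 2 ✓.

x ≡ 607 (mod 715).


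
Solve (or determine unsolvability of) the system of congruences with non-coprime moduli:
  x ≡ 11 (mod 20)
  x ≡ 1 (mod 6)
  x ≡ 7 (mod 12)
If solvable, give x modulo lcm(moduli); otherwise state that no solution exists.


Moduli 20, 6, 12 are not pairwise coprime, so CRT works modulo lcm(m_i) when all pairwise compatibility conditions hold.
Pairwise compatibility: gcd(m_i, m_j) must divide a_i - a_j for every pair.
Merge one congruence at a time:
  Start: x ≡ 11 (mod 20).
  Combine with x ≡ 1 (mod 6): gcd(20, 6) = 2; 1 - 11 = -10, which IS divisible by 2, so compatible.
    Write x = 11 + 20·t and substitute into x ≡ 1 (mod 6): 20·t ≡ 1 − 11 = -10 (mod 6).
    Divide the congruence (and modulus) by g = 2: 10·t ≡ -5 (mod 3).
    Reduce coefficients mod 3: 1·t ≡ 1 (mod 3).
    So t ≡ 1 (mod 3).
    Then x = 11 + 20·1 = 31, valid modulo lcm(20, 6) = 60: x ≡ 31 (mod 60).
  Combine with x ≡ 7 (mod 12): gcd(60, 12) = 12; 7 - 31 = -24, which IS divisible by 12, so compatible.
    Write x = 31 + 60·t and substitute into x ≡ 7 (mod 12): 60·t ≡ 7 − 31 = -24 (mod 12).
    Divide the congruence (and modulus) by g = 12: 5·t ≡ -2 (mod 1).
    Modulo 1 every t works; take t = 0.
    Then x = 31 + 60·0 = 31, valid modulo lcm(60, 12) = 60: x ≡ 31 (mod 60).
Verify: 31 mod 20 = 11, 31 mod 6 = 1, 31 mod 12 = 7.

x ≡ 31 (mod 60).


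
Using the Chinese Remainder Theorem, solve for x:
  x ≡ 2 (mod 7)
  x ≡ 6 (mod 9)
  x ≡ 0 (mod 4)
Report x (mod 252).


Moduli 7, 9, 4 are pairwise coprime; by CRT there is a unique solution modulo M = 7 · 9 · 4 = 252.
Solve pairwise, accumulating the modulus:
  Start with x ≡ 2 (mod 7).
  Combine with x ≡ 6 (mod 9): since gcd(7, 9) = 1, we get a unique residue mod 63.
    Write x = 2 + 7·t and substitute into x ≡ 6 (mod 9): 7·t ≡ 6 − 2 = 4 (mod 9).
    The inverse of 7 mod 9 is 4 (since 7·4 = 28 = 3·9 + 1), so t ≡ 4·4 = 16 ≡ 7 (mod 9).
    Then x = 2 + 7·7 = 51, valid modulo lcm(7, 9) = 63: x ≡ 51 (mod 63).
  Combine with x ≡ 0 (mod 4): since gcd(63, 4) = 1, we get a unique residue mod 252.
    Write x = 51 + 63·t and substitute into x ≡ 0 (mod 4): 63·t ≡ 0 − 51 = -51 (mod 4).
    Reduce coefficients mod 4: 3·t ≡ 1 (mod 4).
    The inverse of 3 mod 4 is 3 (since 3·3 = 9 = 2·4 + 1), so t ≡ 3·1 = 3 ≡ 3 (mod 4).
    Then x = 51 + 63·3 = 240, valid modulo lcm(63, 4) = 252: x ≡ 240 (mod 252).
Verify: 240 mod 7 = 2 ✓, 240 mod 9 = 6 ✓, 240 mod 4 = 0 ✓.

x ≡ 240 (mod 252).


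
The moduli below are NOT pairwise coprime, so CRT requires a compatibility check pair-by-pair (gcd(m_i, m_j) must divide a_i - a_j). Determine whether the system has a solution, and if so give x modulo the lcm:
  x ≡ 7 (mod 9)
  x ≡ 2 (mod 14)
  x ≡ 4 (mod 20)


Moduli 9, 14, 20 are not pairwise coprime, so CRT works modulo lcm(m_i) when all pairwise compatibility conditions hold.
Pairwise compatibility: gcd(m_i, m_j) must divide a_i - a_j for every pair.
Merge one congruence at a time:
  Start: x ≡ 7 (mod 9).
  Combine with x ≡ 2 (mod 14): gcd(9, 14) = 1; 2 - 7 = -5, which IS divisible by 1, so compatible.
    Write x = 7 + 9·t and substitute into x ≡ 2 (mod 14): 9·t ≡ 2 − 7 = -5 (mod 14).
    Reduce coefficients mod 14: 9·t ≡ 9 (mod 14).
    The inverse of 9 mod 14 is 11 (since 9·11 = 99 = 7·14 + 1), so t ≡ 11·9 = 99 ≡ 1 (mod 14).
    Then x = 7 + 9·1 = 16, valid modulo lcm(9, 14) = 126: x ≡ 16 (mod 126).
  Combine with x ≡ 4 (mod 20): gcd(126, 20) = 2; 4 - 16 = -12, which IS divisible by 2, so compatible.
    Write x = 16 + 126·t and substitute into x ≡ 4 (mod 20): 126·t ≡ 4 − 16 = -12 (mod 20).
    Divide the congruence (and modulus) by g = 2: 63·t ≡ -6 (mod 10).
    Reduce coefficients mod 10: 3·t ≡ 4 (mod 10).
    The inverse of 3 mod 10 is 7 (since 3·7 = 21 = 2·10 + 1), so t ≡ 7·4 = 28 ≡ 8 (mod 10).
    Then x = 16 + 126·8 = 1024, valid modulo lcm(126, 20) = 1260: x ≡ 1024 (mod 1260).
Verify: 1024 mod 9 = 7, 1024 mod 14 = 2, 1024 mod 20 = 4.

x ≡ 1024 (mod 1260).


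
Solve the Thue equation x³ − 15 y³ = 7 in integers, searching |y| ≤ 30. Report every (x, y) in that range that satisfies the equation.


The equation is x³ - 15y³ = 7. For fixed y, x³ = 15·y³ + 7, so a solution requires the RHS to be a perfect cube.
Strategy: iterate y from -30 to 30, compute RHS = 15·y³ + 7, and check whether it is a (positive or negative) perfect cube.
Check small values of y:
  y = 0: RHS = 7 is not a perfect cube.
  y = 1: RHS = 22 is not a perfect cube.
  y = -1: RHS = -8 = (-2)³ ⇒ x = -2 works.
  y = 2: RHS = 127 is not a perfect cube.
  y = -2: RHS = -113 is not a perfect cube.
  y = 3: RHS = 412 is not a perfect cube.
  y = -3: RHS = -398 is not a perfect cube.
Continuing the search up to |y| = 30 finds no further solutions beyond those listed.
Collected solutions: (-2, -1).

Solutions (with |y| ≤ 30): (-2, -1).


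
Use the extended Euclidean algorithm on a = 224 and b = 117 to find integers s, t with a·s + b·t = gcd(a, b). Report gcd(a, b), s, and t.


Euclidean algorithm on (224, 117) — divide until remainder is 0:
  224 = 1 · 117 + 107
  117 = 1 · 107 + 10
  107 = 10 · 10 + 7
  10 = 1 · 7 + 3
  7 = 2 · 3 + 1
  3 = 3 · 1 + 0
gcd(224, 117) = 1.
Track Bezout coefficients alongside the remainders: start with r₀ = 224 = a·1 + b·0 (s = 1, t = 0) and r₁ = 117 = a·0 + b·1 (s = 0, t = 1); each new remainder r_{k+1} = r_{k-1} − q_k·r_k inherits s_{k+1} = s_{k-1} − q_k·s_k, t_{k+1} = t_{k-1} − q_k·t_k, so r_k = a·s_k + b·t_k at every step:
  q = 1: r = 107, s = 1 − 1·0 = 1, t = 0 − 1·1 = -1  (check: 224·1 + 117·(-1) = 107)
  q = 1: r = 10, s = 0 − 1·1 = -1, t = 1 − 1·(-1) = 2  (check: 224·(-1) + 117·2 = 10)
  q = 10: r = 7, s = 1 − 10·(-1) = 11, t = -1 − 10·2 = -21  (check: 224·11 + 117·(-21) = 7)
  q = 1: r = 3, s = -1 − 1·11 = -12, t = 2 − 1·(-21) = 23  (check: 224·(-12) + 117·23 = 3)
  q = 2: r = 1, s = 11 − 2·(-12) = 35, t = -21 − 2·23 = -67  (check: 224·35 + 117·(-67) = 1)
The row with r = 1 (the gcd) gives the Bezout coefficients s = 35, t = -67.
Result: 224 · (35) + 117 · (-67) = 1.

gcd(224, 117) = 1; s = 35, t = -67 (check: 224·35 + 117·(-67) = 1).


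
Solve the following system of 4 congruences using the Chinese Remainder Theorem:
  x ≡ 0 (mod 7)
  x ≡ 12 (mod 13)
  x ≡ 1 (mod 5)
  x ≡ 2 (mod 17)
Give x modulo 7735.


Product of moduli M = 7 · 13 · 5 · 17 = 7735.
Merge one congruence at a time:
  Start: x ≡ 0 (mod 7).
  Combine with x ≡ 12 (mod 13); new modulus lcm = 91.
    Write x = 0 + 7·t and substitute into x ≡ 12 (mod 13): 7·t ≡ 12 − 0 = 12 (mod 13).
    The inverse of 7 mod 13 is 2 (since 7·2 = 14 = 1·13 + 1), so t ≡ 2·12 = 24 ≡ 11 (mod 13).
    Then x = 0 + 7·11 = 77, valid modulo lcm(7, 13) = 91: x ≡ 77 (mod 91).
  Combine with x ≡ 1 (mod 5); new modulus lcm = 455.
    Write x = 77 + 91·t and substitute into x ≡ 1 (mod 5): 91·t ≡ 1 − 77 = -76 (mod 5).
    Reduce coefficients mod 5: 1·t ≡ 4 (mod 5).
    So t ≡ 4 (mod 5).
    Then x = 77 + 91·4 = 441, valid modulo lcm(91, 5) = 455: x ≡ 441 (mod 455).
  Combine with x ≡ 2 (mod 17); new modulus lcm = 7735.
    Write x = 441 + 455·t and substitute into x ≡ 2 (mod 17): 455·t ≡ 2 − 441 = -439 (mod 17).
    Reduce coefficients mod 17: 13·t ≡ 3 (mod 17).
    The inverse of 13 mod 17 is 4 (since 13·4 = 52 = 3·17 + 1), so t ≡ 4·3 = 12 ≡ 12 (mod 17).
    Then x = 441 + 455·12 = 5901, valid modulo lcm(455, 17) = 7735: x ≡ 5901 (mod 7735).
Verify against each original: 5901 mod 7 = 0, 5901 mod 13 = 12, 5901 mod 5 = 1, 5901 mod 17 = 2.

x ≡ 5901 (mod 7735).


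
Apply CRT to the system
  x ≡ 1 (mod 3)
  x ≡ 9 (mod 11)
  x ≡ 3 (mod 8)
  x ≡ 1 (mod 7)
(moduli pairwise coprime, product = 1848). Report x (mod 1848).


Product of moduli M = 3 · 11 · 8 · 7 = 1848.
Merge one congruence at a time:
  Start: x ≡ 1 (mod 3).
  Combine with x ≡ 9 (mod 11); new modulus lcm = 33.
    Write x = 1 + 3·t and substitute into x ≡ 9 (mod 11): 3·t ≡ 9 − 1 = 8 (mod 11).
    The inverse of 3 mod 11 is 4 (since 3·4 = 12 = 1·11 + 1), so t ≡ 4·8 = 32 ≡ 10 (mod 11).
    Then x = 1 + 3·10 = 31, valid modulo lcm(3, 11) = 33: x ≡ 31 (mod 33).
  Combine with x ≡ 3 (mod 8); new modulus lcm = 264.
    Write x = 31 + 33·t and substitute into x ≡ 3 (mod 8): 33·t ≡ 3 − 31 = -28 (mod 8).
    Reduce coefficients mod 8: 1·t ≡ 4 (mod 8).
    So t ≡ 4 (mod 8).
    Then x = 31 + 33·4 = 163, valid modulo lcm(33, 8) = 264: x ≡ 163 (mod 264).
  Combine with x ≡ 1 (mod 7); new modulus lcm = 1848.
    Write x = 163 + 264·t and substitute into x ≡ 1 (mod 7): 264·t ≡ 1 − 163 = -162 (mod 7).
    Reduce coefficients mod 7: 5·t ≡ 6 (mod 7).
    The inverse of 5 mod 7 is 3 (since 5·3 = 15 = 2·7 + 1), so t ≡ 3·6 = 18 ≡ 4 (mod 7).
    Then x = 163 + 264·4 = 1219, valid modulo lcm(264, 7) = 1848: x ≡ 1219 (mod 1848).
Verify against each original: 1219 mod 3 = 1, 1219 mod 11 = 9, 1219 mod 8 = 3, 1219 mod 7 = 1.

x ≡ 1219 (mod 1848).


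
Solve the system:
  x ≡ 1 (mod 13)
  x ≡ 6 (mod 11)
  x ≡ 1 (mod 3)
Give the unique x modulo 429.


Moduli 13, 11, 3 are pairwise coprime; by CRT there is a unique solution modulo M = 13 · 11 · 3 = 429.
Solve pairwise, accumulating the modulus:
  Start with x ≡ 1 (mod 13).
  Combine with x ≡ 6 (mod 11): since gcd(13, 11) = 1, we get a unique residue mod 143.
    Write x = 1 + 13·t and substitute into x ≡ 6 (mod 11): 13·t ≡ 6 − 1 = 5 (mod 11).
    Reduce coefficients mod 11: 2·t ≡ 5 (mod 11).
    The inverse of 2 mod 11 is 6 (since 2·6 = 12 = 1·11 + 1), so t ≡ 6·5 = 30 ≡ 8 (mod 11).
    Then x = 1 + 13·8 = 105, valid modulo lcm(13, 11) = 143: x ≡ 105 (mod 143).
  Combine with x ≡ 1 (mod 3): since gcd(143, 3) = 1, we get a unique residue mod 429.
    Write x = 105 + 143·t and substitute into x ≡ 1 (mod 3): 143·t ≡ 1 − 105 = -104 (mod 3).
    Reduce coefficients mod 3: 2·t ≡ 1 (mod 3).
    The inverse of 2 mod 3 is 2 (since 2·2 = 4 = 1·3 + 1), so t ≡ 2·1 = 2 ≡ 2 (mod 3).
    Then x = 105 + 143·2 = 391, valid modulo lcm(143, 3) = 429: x ≡ 391 (mod 429).
Verify: 391 mod 13 = 1 ✓, 391 mod 11 = 6 ✓, 391 mod 3 = 1 ✓.

x ≡ 391 (mod 429).


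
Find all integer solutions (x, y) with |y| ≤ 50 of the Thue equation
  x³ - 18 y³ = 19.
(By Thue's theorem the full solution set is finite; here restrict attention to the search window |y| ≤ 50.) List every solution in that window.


The equation is x³ - 18y³ = 19. For fixed y, x³ = 18·y³ + 19, so a solution requires the RHS to be a perfect cube.
Strategy: iterate y from -50 to 50, compute RHS = 18·y³ + 19, and check whether it is a (positive or negative) perfect cube.
Check small values of y:
  y = 0: RHS = 19 is not a perfect cube.
  y = 1: RHS = 37 is not a perfect cube.
  y = -1: RHS = 1 = (1)³ ⇒ x = 1 works.
  y = 2: RHS = 163 is not a perfect cube.
  y = -2: RHS = -125 = (-5)³ ⇒ x = -5 works.
  y = 3: RHS = 505 is not a perfect cube.
  y = -3: RHS = -467 is not a perfect cube.
Continuing the search up to |y| = 50 finds no further solutions beyond those listed.
Collected solutions: (1, -1), (-5, -2).

Solutions (with |y| ≤ 50): (1, -1), (-5, -2).


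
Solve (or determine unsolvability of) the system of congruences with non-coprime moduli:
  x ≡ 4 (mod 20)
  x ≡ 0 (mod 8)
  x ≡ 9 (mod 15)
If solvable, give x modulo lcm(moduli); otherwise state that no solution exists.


Moduli 20, 8, 15 are not pairwise coprime, so CRT works modulo lcm(m_i) when all pairwise compatibility conditions hold.
Pairwise compatibility: gcd(m_i, m_j) must divide a_i - a_j for every pair.
Merge one congruence at a time:
  Start: x ≡ 4 (mod 20).
  Combine with x ≡ 0 (mod 8): gcd(20, 8) = 4; 0 - 4 = -4, which IS divisible by 4, so compatible.
    Write x = 4 + 20·t and substitute into x ≡ 0 (mod 8): 20·t ≡ 0 − 4 = -4 (mod 8).
    Divide the congruence (and modulus) by g = 4: 5·t ≡ -1 (mod 2).
    Reduce coefficients mod 2: 1·t ≡ 1 (mod 2).
    So t ≡ 1 (mod 2).
    Then x = 4 + 20·1 = 24, valid modulo lcm(20, 8) = 40: x ≡ 24 (mod 40).
  Combine with x ≡ 9 (mod 15): gcd(40, 15) = 5; 9 - 24 = -15, which IS divisible by 5, so compatible.
    Write x = 24 + 40·t and substitute into x ≡ 9 (mod 15): 40·t ≡ 9 − 24 = -15 (mod 15).
    Divide the congruence (and modulus) by g = 5: 8·t ≡ -3 (mod 3).
    Reduce coefficients mod 3: 2·t ≡ 0 (mod 3).
    The inverse of 2 mod 3 is 2 (since 2·2 = 4 = 1·3 + 1), so t ≡ 2·0 = 0 ≡ 0 (mod 3).
    Then x = 24 + 40·0 = 24, valid modulo lcm(40, 15) = 120: x ≡ 24 (mod 120).
Verify: 24 mod 20 = 4, 24 mod 8 = 0, 24 mod 15 = 9.

x ≡ 24 (mod 120).


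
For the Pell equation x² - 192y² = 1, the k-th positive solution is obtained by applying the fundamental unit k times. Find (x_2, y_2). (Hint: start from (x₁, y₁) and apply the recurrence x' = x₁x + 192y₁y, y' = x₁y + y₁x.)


Step 1: Find the fundamental solution (x₁, y₁) of x² - 192y² = 1.
  Expand √192 as a continued fraction. a₀ = ⌊√192⌋ = 13; iterate m_{k+1} = d_k·a_k − m_k, d_{k+1} = (192 − m_{k+1}²)/d_k, a_{k+1} = ⌊(a₀ + m_{k+1})/d_{k+1}⌋ (starting m₀ = 0, d₀ = 1), with convergents p_k = a_k·p_{k-1} + p_{k-2}, q_k = a_k·q_{k-1} + q_{k-2} (p₋₁ = 1, q₋₁ = 0):
  k = 0: a₀ = 13; p₀/q₀ = 13/1; p₀² − 192·q₀² = 169 − 192 = -23.
  k = 1: m = 13, d = 23, a = ⌊(13 + 13)/23⌋ = 1; p/q = (1·13 + 1)/(1·1 + 0) = 14/1; p² − 192·q² = 196 − 192 = 4.
  k = 2: m = 10, d = 4, a = ⌊(13 + 10)/4⌋ = 5; p/q = (5·14 + 13)/(5·1 + 1) = 83/6; p² − 192·q² = 6889 − 6912 = -23.
  k = 3: m = 10, d = 23, a = ⌊(13 + 10)/23⌋ = 1; p/q = (1·83 + 14)/(1·6 + 1) = 97/7; p² − 192·q² = 9409 − 9408 = 1.
  The first convergent with p² − 192·q² = 1 gives the fundamental solution (x₁, y₁) = (97, 7).
Step 2: Apply the recurrence (x_{n+1}, y_{n+1}) = (x₁x_n + 192y₁y_n, x₁y_n + y₁x_n) repeatedly.
  From (x_1, y_1) = (97, 7): x_2 = 97·97 + 192·7·7 = 18817; y_2 = 97·7 + 7·97 = 1358.
Step 3: Verify x_2² - 192·y_2² = 354079489 - 354079488 = 1 (should be 1). ✓

(x_1, y_1) = (97, 7); (x_2, y_2) = (18817, 1358).


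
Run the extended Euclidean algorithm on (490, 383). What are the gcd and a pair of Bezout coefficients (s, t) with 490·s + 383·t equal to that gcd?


Euclidean algorithm on (490, 383) — divide until remainder is 0:
  490 = 1 · 383 + 107
  383 = 3 · 107 + 62
  107 = 1 · 62 + 45
  62 = 1 · 45 + 17
  45 = 2 · 17 + 11
  17 = 1 · 11 + 6
  11 = 1 · 6 + 5
  6 = 1 · 5 + 1
  5 = 5 · 1 + 0
gcd(490, 383) = 1.
Track Bezout coefficients alongside the remainders: start with r₀ = 490 = a·1 + b·0 (s = 1, t = 0) and r₁ = 383 = a·0 + b·1 (s = 0, t = 1); each new remainder r_{k+1} = r_{k-1} − q_k·r_k inherits s_{k+1} = s_{k-1} − q_k·s_k, t_{k+1} = t_{k-1} − q_k·t_k, so r_k = a·s_k + b·t_k at every step:
  q = 1: r = 107, s = 1 − 1·0 = 1, t = 0 − 1·1 = -1  (check: 490·1 + 383·(-1) = 107)
  q = 3: r = 62, s = 0 − 3·1 = -3, t = 1 − 3·(-1) = 4  (check: 490·(-3) + 383·4 = 62)
  q = 1: r = 45, s = 1 − 1·(-3) = 4, t = -1 − 1·4 = -5  (check: 490·4 + 383·(-5) = 45)
  q = 1: r = 17, s = -3 − 1·4 = -7, t = 4 − 1·(-5) = 9  (check: 490·(-7) + 383·9 = 17)
  q = 2: r = 11, s = 4 − 2·(-7) = 18, t = -5 − 2·9 = -23  (check: 490·18 + 383·(-23) = 11)
  q = 1: r = 6, s = -7 − 1·18 = -25, t = 9 − 1·(-23) = 32  (check: 490·(-25) + 383·32 = 6)
  q = 1: r = 5, s = 18 − 1·(-25) = 43, t = -23 − 1·32 = -55  (check: 490·43 + 383·(-55) = 5)
  q = 1: r = 1, s = -25 − 1·43 = -68, t = 32 − 1·(-55) = 87  (check: 490·(-68) + 383·87 = 1)
The row with r = 1 (the gcd) gives the Bezout coefficients s = -68, t = 87.
Result: 490 · (-68) + 383 · (87) = 1.

gcd(490, 383) = 1; s = -68, t = 87 (check: 490·(-68) + 383·87 = 1).


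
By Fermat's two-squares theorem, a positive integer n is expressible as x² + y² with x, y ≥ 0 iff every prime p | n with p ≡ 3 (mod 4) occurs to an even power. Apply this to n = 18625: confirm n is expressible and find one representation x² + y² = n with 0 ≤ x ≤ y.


Step 1: Factor n = 18625 = 5^3 · 149.
Step 2: Check the mod-4 condition on each prime factor: 5 ≡ 1 (mod 4), exponent 3; 149 ≡ 1 (mod 4), exponent 1.
All primes ≡ 3 (mod 4) appear to even exponent (or don't appear), so by the two-squares theorem n IS expressible as a sum of two squares.
Step 3: Build a representation. Group n = k² · m with k = 5 and m = 5 · 149 = 745 (a product of primes ≡ 1 (mod 4)); a representation of m scales to one of n via (k·x)² + (k·y)² = k²(x² + y²). Each prime p ≡ 1 (mod 4) is itself a sum of two squares; find a² by testing p − a² for a perfect square:
  5: 5 − 1² = 4 = 2² ⇒ 5 = 1² + 2².
  149: 149 − 1² = 148, 149 − 2² = 145, 149 − 3² = 140, 149 − 4² = 133, 149 − 5² = 124, 149 − 6² = 113, 149 − 7² = 100 = 10² ⇒ 149 = 7² + 10².
  Combine using the Brahmagupta–Fibonacci identity (a² + b²)(c² + d²) = (ac − bd)² + (ad + bc)² = (ac + bd)² + (ad − bc)²:
  5 · 149 = 745: from (1² + 2²)(7² + 10²), take (1·7 − 2·10, 1·10 + 2·7) = (7 − 20, 10 + 14) = (-13, 24); dropping signs (only squares matter) gives (13, 24); check 13² + 24² = 169 + 576 = 745 ✓.
  Scale by k = 5: (5·13, 5·24) = (65, 120).
Step 4: Order so x ≤ y and verify: 65² + 120² = 4225 + 14400 = 18625 = n. ✓

n = 18625 = 65² + 120² (one valid representation with x ≤ y).


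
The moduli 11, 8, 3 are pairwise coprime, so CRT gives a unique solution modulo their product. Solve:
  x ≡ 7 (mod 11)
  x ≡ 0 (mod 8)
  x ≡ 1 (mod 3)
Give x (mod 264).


Moduli 11, 8, 3 are pairwise coprime; by CRT there is a unique solution modulo M = 11 · 8 · 3 = 264.
Solve pairwise, accumulating the modulus:
  Start with x ≡ 7 (mod 11).
  Combine with x ≡ 0 (mod 8): since gcd(11, 8) = 1, we get a unique residue mod 88.
    Write x = 7 + 11·t and substitute into x ≡ 0 (mod 8): 11·t ≡ 0 − 7 = -7 (mod 8).
    Reduce coefficients mod 8: 3·t ≡ 1 (mod 8).
    The inverse of 3 mod 8 is 3 (since 3·3 = 9 = 1·8 + 1), so t ≡ 3·1 = 3 ≡ 3 (mod 8).
    Then x = 7 + 11·3 = 40, valid modulo lcm(11, 8) = 88: x ≡ 40 (mod 88).
  Combine with x ≡ 1 (mod 3): since gcd(88, 3) = 1, we get a unique residue mod 264.
    Write x = 40 + 88·t and substitute into x ≡ 1 (mod 3): 88·t ≡ 1 − 40 = -39 (mod 3).
    Reduce coefficients mod 3: 1·t ≡ 0 (mod 3).
    So t ≡ 0 (mod 3).
    Then x = 40 + 88·0 = 40, valid modulo lcm(88, 3) = 264: x ≡ 40 (mod 264).
Verify: 40 mod 11 = 7 ✓, 40 mod 8 = 0 ✓, 40 mod 3 = 1 ✓.

x ≡ 40 (mod 264).


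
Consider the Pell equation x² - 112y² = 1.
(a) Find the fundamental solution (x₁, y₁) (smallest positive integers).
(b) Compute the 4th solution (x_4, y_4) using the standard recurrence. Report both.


Step 1: Find the fundamental solution (x₁, y₁) of x² - 112y² = 1.
  Expand √112 as a continued fraction. a₀ = ⌊√112⌋ = 10; iterate m_{k+1} = d_k·a_k − m_k, d_{k+1} = (112 − m_{k+1}²)/d_k, a_{k+1} = ⌊(a₀ + m_{k+1})/d_{k+1}⌋ (starting m₀ = 0, d₀ = 1), with convergents p_k = a_k·p_{k-1} + p_{k-2}, q_k = a_k·q_{k-1} + q_{k-2} (p₋₁ = 1, q₋₁ = 0):
  k = 0: a₀ = 10; p₀/q₀ = 10/1; p₀² − 112·q₀² = 100 − 112 = -12.
  k = 1: m = 10, d = 12, a = ⌊(10 + 10)/12⌋ = 1; p/q = (1·10 + 1)/(1·1 + 0) = 11/1; p² − 112·q² = 121 − 112 = 9.
  k = 2: m = 2, d = 9, a = ⌊(10 + 2)/9⌋ = 1; p/q = (1·11 + 10)/(1·1 + 1) = 21/2; p² − 112·q² = 441 − 448 = -7.
  k = 3: m = 7, d = 7, a = ⌊(10 + 7)/7⌋ = 2; p/q = (2·21 + 11)/(2·2 + 1) = 53/5; p² − 112·q² = 2809 − 2800 = 9.
  k = 4: m = 7, d = 9, a = ⌊(10 + 7)/9⌋ = 1; p/q = (1·53 + 21)/(1·5 + 2) = 74/7; p² − 112·q² = 5476 − 5488 = -12.
  k = 5: m = 2, d = 12, a = ⌊(10 + 2)/12⌋ = 1; p/q = (1·74 + 53)/(1·7 + 5) = 127/12; p² − 112·q² = 16129 − 16128 = 1.
  The first convergent with p² − 112·q² = 1 gives the fundamental solution (x₁, y₁) = (127, 12).
Step 2: Apply the recurrence (x_{n+1}, y_{n+1}) = (x₁x_n + 112y₁y_n, x₁y_n + y₁x_n) repeatedly.
  From (x_1, y_1) = (127, 12): x_2 = 127·127 + 112·12·12 = 32257; y_2 = 127·12 + 12·127 = 3048.
  From (x_2, y_2) = (32257, 3048): x_3 = 127·32257 + 112·12·3048 = 8193151; y_3 = 127·3048 + 12·32257 = 774180.
  From (x_3, y_3) = (8193151, 774180): x_4 = 127·8193151 + 112·12·774180 = 2081028097; y_4 = 127·774180 + 12·8193151 = 196638672.
Step 3: Verify x_4² - 112·y_4² = 4330677940503441409 - 4330677940503441408 = 1 (should be 1). ✓

(x_1, y_1) = (127, 12); (x_4, y_4) = (2081028097, 196638672).


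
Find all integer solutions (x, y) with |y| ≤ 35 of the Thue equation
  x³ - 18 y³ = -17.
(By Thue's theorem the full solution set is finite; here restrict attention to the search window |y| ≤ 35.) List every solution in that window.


The equation is x³ - 18y³ = -17. For fixed y, x³ = 18·y³ − 17, so a solution requires the RHS to be a perfect cube.
Strategy: iterate y from -35 to 35, compute RHS = 18·y³ − 17, and check whether it is a (positive or negative) perfect cube.
Check small values of y:
  y = 0: RHS = -17 is not a perfect cube.
  y = 1: RHS = 1 = (1)³ ⇒ x = 1 works.
  y = -1: RHS = -35 is not a perfect cube.
  y = 2: RHS = 127 is not a perfect cube.
  y = -2: RHS = -161 is not a perfect cube.
  y = 3: RHS = 469 is not a perfect cube.
  y = -3: RHS = -503 is not a perfect cube.
Continuing the search up to |y| = 35 finds no further solutions beyond those listed.
Collected solutions: (1, 1).

Solutions (with |y| ≤ 35): (1, 1).


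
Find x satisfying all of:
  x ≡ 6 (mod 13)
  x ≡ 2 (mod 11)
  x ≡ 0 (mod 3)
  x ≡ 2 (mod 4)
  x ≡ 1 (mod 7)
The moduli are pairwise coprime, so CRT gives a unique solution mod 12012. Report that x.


Product of moduli M = 13 · 11 · 3 · 4 · 7 = 12012.
Merge one congruence at a time:
  Start: x ≡ 6 (mod 13).
  Combine with x ≡ 2 (mod 11); new modulus lcm = 143.
    Write x = 6 + 13·t and substitute into x ≡ 2 (mod 11): 13·t ≡ 2 − 6 = -4 (mod 11).
    Reduce coefficients mod 11: 2·t ≡ 7 (mod 11).
    The inverse of 2 mod 11 is 6 (since 2·6 = 12 = 1·11 + 1), so t ≡ 6·7 = 42 ≡ 9 (mod 11).
    Then x = 6 + 13·9 = 123, valid modulo lcm(13, 11) = 143: x ≡ 123 (mod 143).
  Combine with x ≡ 0 (mod 3); new modulus lcm = 429.
    Write x = 123 + 143·t and substitute into x ≡ 0 (mod 3): 143·t ≡ 0 − 123 = -123 (mod 3).
    Reduce coefficients mod 3: 2·t ≡ 0 (mod 3).
    The inverse of 2 mod 3 is 2 (since 2·2 = 4 = 1·3 + 1), so t ≡ 2·0 = 0 ≡ 0 (mod 3).
    Then x = 123 + 143·0 = 123, valid modulo lcm(143, 3) = 429: x ≡ 123 (mod 429).
  Combine with x ≡ 2 (mod 4); new modulus lcm = 1716.
    Write x = 123 + 429·t and substitute into x ≡ 2 (mod 4): 429·t ≡ 2 − 123 = -121 (mod 4).
    Reduce coefficients mod 4: 1·t ≡ 3 (mod 4).
    So t ≡ 3 (mod 4).
    Then x = 123 + 429·3 = 1410, valid modulo lcm(429, 4) = 1716: x ≡ 1410 (mod 1716).
  Combine with x ≡ 1 (mod 7); new modulus lcm = 12012.
    Write x = 1410 + 1716·t and substitute into x ≡ 1 (mod 7): 1716·t ≡ 1 − 1410 = -1409 (mod 7).
    Reduce coefficients mod 7: 1·t ≡ 5 (mod 7).
    So t ≡ 5 (mod 7).
    Then x = 1410 + 1716·5 = 9990, valid modulo lcm(1716, 7) = 12012: x ≡ 9990 (mod 12012).
Verify against each original: 9990 mod 13 = 6, 9990 mod 11 = 2, 9990 mod 3 = 0, 9990 mod 4 = 2, 9990 mod 7 = 1.

x ≡ 9990 (mod 12012).


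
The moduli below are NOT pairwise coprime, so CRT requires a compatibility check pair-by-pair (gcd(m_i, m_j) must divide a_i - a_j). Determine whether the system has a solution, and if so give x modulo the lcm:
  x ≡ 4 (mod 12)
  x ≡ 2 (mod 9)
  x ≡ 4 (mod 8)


Moduli 12, 9, 8 are not pairwise coprime, so CRT works modulo lcm(m_i) when all pairwise compatibility conditions hold.
Pairwise compatibility: gcd(m_i, m_j) must divide a_i - a_j for every pair.
Merge one congruence at a time:
  Start: x ≡ 4 (mod 12).
  Combine with x ≡ 2 (mod 9): gcd(12, 9) = 3, and 2 - 4 = -2 is NOT divisible by 3.
    ⇒ system is inconsistent (no integer solution).

No solution (the system is inconsistent).


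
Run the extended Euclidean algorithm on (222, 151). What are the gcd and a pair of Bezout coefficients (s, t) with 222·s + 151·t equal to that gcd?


Euclidean algorithm on (222, 151) — divide until remainder is 0:
  222 = 1 · 151 + 71
  151 = 2 · 71 + 9
  71 = 7 · 9 + 8
  9 = 1 · 8 + 1
  8 = 8 · 1 + 0
gcd(222, 151) = 1.
Track Bezout coefficients alongside the remainders: start with r₀ = 222 = a·1 + b·0 (s = 1, t = 0) and r₁ = 151 = a·0 + b·1 (s = 0, t = 1); each new remainder r_{k+1} = r_{k-1} − q_k·r_k inherits s_{k+1} = s_{k-1} − q_k·s_k, t_{k+1} = t_{k-1} − q_k·t_k, so r_k = a·s_k + b·t_k at every step:
  q = 1: r = 71, s = 1 − 1·0 = 1, t = 0 − 1·1 = -1  (check: 222·1 + 151·(-1) = 71)
  q = 2: r = 9, s = 0 − 2·1 = -2, t = 1 − 2·(-1) = 3  (check: 222·(-2) + 151·3 = 9)
  q = 7: r = 8, s = 1 − 7·(-2) = 15, t = -1 − 7·3 = -22  (check: 222·15 + 151·(-22) = 8)
  q = 1: r = 1, s = -2 − 1·15 = -17, t = 3 − 1·(-22) = 25  (check: 222·(-17) + 151·25 = 1)
The row with r = 1 (the gcd) gives the Bezout coefficients s = -17, t = 25.
Result: 222 · (-17) + 151 · (25) = 1.

gcd(222, 151) = 1; s = -17, t = 25 (check: 222·(-17) + 151·25 = 1).


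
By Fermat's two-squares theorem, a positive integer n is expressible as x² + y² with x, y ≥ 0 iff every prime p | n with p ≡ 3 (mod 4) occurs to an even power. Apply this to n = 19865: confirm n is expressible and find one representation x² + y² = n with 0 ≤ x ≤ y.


Step 1: Factor n = 19865 = 5 · 29 · 137.
Step 2: Check the mod-4 condition on each prime factor: 5 ≡ 1 (mod 4), exponent 1; 29 ≡ 1 (mod 4), exponent 1; 137 ≡ 1 (mod 4), exponent 1.
All primes ≡ 3 (mod 4) appear to even exponent (or don't appear), so by the two-squares theorem n IS expressible as a sum of two squares.
Step 3: Build a representation. Here n = 5 · 29 · 137 is a product of primes ≡ 1 (mod 4). Each prime p ≡ 1 (mod 4) is itself a sum of two squares; find a² by testing p − a² for a perfect square:
  5: 5 − 1² = 4 = 2² ⇒ 5 = 1² + 2².
  29: 29 − 1² = 28, 29 − 2² = 25 = 5² ⇒ 29 = 2² + 5².
  137: 137 − 1² = 136, 137 − 2² = 133, 137 − 3² = 128, 137 − 4² = 121 = 11² ⇒ 137 = 4² + 11².
  Combine using the Brahmagupta–Fibonacci identity (a² + b²)(c² + d²) = (ac − bd)² + (ad + bc)² = (ac + bd)² + (ad − bc)²:
  5 · 29 = 145: from (1² + 2²)(2² + 5²), take (1·2 − 2·5, 1·5 + 2·2) = (2 − 10, 5 + 4) = (-8, 9); dropping signs (only squares matter) gives (8, 9); check 8² + 9² = 64 + 81 = 145 ✓.
  145 · 137 = 19865: from (8² + 9²)(4² + 11²), take (8·4 − 9·11, 8·11 + 9·4) = (32 − 99, 88 + 36) = (-67, 124); dropping signs (only squares matter) gives (67, 124); check 67² + 124² = 4489 + 15376 = 19865 ✓.
Step 4: Order so x ≤ y and verify: 67² + 124² = 4489 + 15376 = 19865 = n. ✓

n = 19865 = 67² + 124² (one valid representation with x ≤ y).


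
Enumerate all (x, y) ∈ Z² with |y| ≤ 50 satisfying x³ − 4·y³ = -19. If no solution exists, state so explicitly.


The equation is x³ - 4y³ = -19. For fixed y, x³ = 4·y³ − 19, so a solution requires the RHS to be a perfect cube.
Strategy: iterate y from -50 to 50, compute RHS = 4·y³ − 19, and check whether it is a (positive or negative) perfect cube.
Check small values of y:
  y = 0: RHS = -19 is not a perfect cube.
  y = 1: RHS = -15 is not a perfect cube.
  y = -1: RHS = -23 is not a perfect cube.
  y = 2: RHS = 13 is not a perfect cube.
  y = -2: RHS = -51 is not a perfect cube.
  y = 3: RHS = 89 is not a perfect cube.
  y = -3: RHS = -127 is not a perfect cube.
Continuing the search up to |y| = 50 finds no solutions either.
No (x, y) in the scanned range satisfies the equation.

No integer solutions with |y| ≤ 50.


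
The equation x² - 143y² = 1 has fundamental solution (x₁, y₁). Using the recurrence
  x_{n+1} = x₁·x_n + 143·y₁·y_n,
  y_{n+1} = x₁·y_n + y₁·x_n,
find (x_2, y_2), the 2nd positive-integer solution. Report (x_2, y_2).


Step 1: Find the fundamental solution (x₁, y₁) of x² - 143y² = 1.
  Expand √143 as a continued fraction. a₀ = ⌊√143⌋ = 11; iterate m_{k+1} = d_k·a_k − m_k, d_{k+1} = (143 − m_{k+1}²)/d_k, a_{k+1} = ⌊(a₀ + m_{k+1})/d_{k+1}⌋ (starting m₀ = 0, d₀ = 1), with convergents p_k = a_k·p_{k-1} + p_{k-2}, q_k = a_k·q_{k-1} + q_{k-2} (p₋₁ = 1, q₋₁ = 0):
  k = 0: a₀ = 11; p₀/q₀ = 11/1; p₀² − 143·q₀² = 121 − 143 = -22.
  k = 1: m = 11, d = 22, a = ⌊(11 + 11)/22⌋ = 1; p/q = (1·11 + 1)/(1·1 + 0) = 12/1; p² − 143·q² = 144 − 143 = 1.
  The first convergent with p² − 143·q² = 1 gives the fundamental solution (x₁, y₁) = (12, 1).
Step 2: Apply the recurrence (x_{n+1}, y_{n+1}) = (x₁x_n + 143y₁y_n, x₁y_n + y₁x_n) repeatedly.
  From (x_1, y_1) = (12, 1): x_2 = 12·12 + 143·1·1 = 287; y_2 = 12·1 + 1·12 = 24.
Step 3: Verify x_2² - 143·y_2² = 82369 - 82368 = 1 (should be 1). ✓

(x_1, y_1) = (12, 1); (x_2, y_2) = (287, 24).


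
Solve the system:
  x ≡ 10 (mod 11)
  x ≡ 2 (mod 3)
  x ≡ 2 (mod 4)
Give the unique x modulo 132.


Moduli 11, 3, 4 are pairwise coprime; by CRT there is a unique solution modulo M = 11 · 3 · 4 = 132.
Solve pairwise, accumulating the modulus:
  Start with x ≡ 10 (mod 11).
  Combine with x ≡ 2 (mod 3): since gcd(11, 3) = 1, we get a unique residue mod 33.
    Write x = 10 + 11·t and substitute into x ≡ 2 (mod 3): 11·t ≡ 2 − 10 = -8 (mod 3).
    Reduce coefficients mod 3: 2·t ≡ 1 (mod 3).
    The inverse of 2 mod 3 is 2 (since 2·2 = 4 = 1·3 + 1), so t ≡ 2·1 = 2 ≡ 2 (mod 3).
    Then x = 10 + 11·2 = 32, valid modulo lcm(11, 3) = 33: x ≡ 32 (mod 33).
  Combine with x ≡ 2 (mod 4): since gcd(33, 4) = 1, we get a unique residue mod 132.
    Write x = 32 + 33·t and substitute into x ≡ 2 (mod 4): 33·t ≡ 2 − 32 = -30 (mod 4).
    Reduce coefficients mod 4: 1·t ≡ 2 (mod 4).
    So t ≡ 2 (mod 4).
    Then x = 32 + 33·2 = 98, valid modulo lcm(33, 4) = 132: x ≡ 98 (mod 132).
Verify: 98 mod 11 = 10 ✓, 98 mod 3 = 2 ✓, 98 mod 4 = 2 ✓.

x ≡ 98 (mod 132).


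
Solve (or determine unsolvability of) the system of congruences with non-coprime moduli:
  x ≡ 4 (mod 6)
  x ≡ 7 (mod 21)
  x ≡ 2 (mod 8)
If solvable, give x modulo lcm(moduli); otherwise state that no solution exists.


Moduli 6, 21, 8 are not pairwise coprime, so CRT works modulo lcm(m_i) when all pairwise compatibility conditions hold.
Pairwise compatibility: gcd(m_i, m_j) must divide a_i - a_j for every pair.
Merge one congruence at a time:
  Start: x ≡ 4 (mod 6).
  Combine with x ≡ 7 (mod 21): gcd(6, 21) = 3; 7 - 4 = 3, which IS divisible by 3, so compatible.
    Write x = 4 + 6·t and substitute into x ≡ 7 (mod 21): 6·t ≡ 7 − 4 = 3 (mod 21).
    Divide the congruence (and modulus) by g = 3: 2·t ≡ 1 (mod 7).
    The inverse of 2 mod 7 is 4 (since 2·4 = 8 = 1·7 + 1), so t ≡ 4·1 = 4 ≡ 4 (mod 7).
    Then x = 4 + 6·4 = 28, valid modulo lcm(6, 21) = 42: x ≡ 28 (mod 42).
  Combine with x ≡ 2 (mod 8): gcd(42, 8) = 2; 2 - 28 = -26, which IS divisible by 2, so compatible.
    Write x = 28 + 42·t and substitute into x ≡ 2 (mod 8): 42·t ≡ 2 − 28 = -26 (mod 8).
    Divide the congruence (and modulus) by g = 2: 21·t ≡ -13 (mod 4).
    Reduce coefficients mod 4: 1·t ≡ 3 (mod 4).
    So t ≡ 3 (mod 4).
    Then x = 28 + 42·3 = 154, valid modulo lcm(42, 8) = 168: x ≡ 154 (mod 168).
Verify: 154 mod 6 = 4, 154 mod 21 = 7, 154 mod 8 = 2.

x ≡ 154 (mod 168).


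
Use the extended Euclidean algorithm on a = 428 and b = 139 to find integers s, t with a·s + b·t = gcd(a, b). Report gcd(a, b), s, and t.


Euclidean algorithm on (428, 139) — divide until remainder is 0:
  428 = 3 · 139 + 11
  139 = 12 · 11 + 7
  11 = 1 · 7 + 4
  7 = 1 · 4 + 3
  4 = 1 · 3 + 1
  3 = 3 · 1 + 0
gcd(428, 139) = 1.
Track Bezout coefficients alongside the remainders: start with r₀ = 428 = a·1 + b·0 (s = 1, t = 0) and r₁ = 139 = a·0 + b·1 (s = 0, t = 1); each new remainder r_{k+1} = r_{k-1} − q_k·r_k inherits s_{k+1} = s_{k-1} − q_k·s_k, t_{k+1} = t_{k-1} − q_k·t_k, so r_k = a·s_k + b·t_k at every step:
  q = 3: r = 11, s = 1 − 3·0 = 1, t = 0 − 3·1 = -3  (check: 428·1 + 139·(-3) = 11)
  q = 12: r = 7, s = 0 − 12·1 = -12, t = 1 − 12·(-3) = 37  (check: 428·(-12) + 139·37 = 7)
  q = 1: r = 4, s = 1 − 1·(-12) = 13, t = -3 − 1·37 = -40  (check: 428·13 + 139·(-40) = 4)
  q = 1: r = 3, s = -12 − 1·13 = -25, t = 37 − 1·(-40) = 77  (check: 428·(-25) + 139·77 = 3)
  q = 1: r = 1, s = 13 − 1·(-25) = 38, t = -40 − 1·77 = -117  (check: 428·38 + 139·(-117) = 1)
The row with r = 1 (the gcd) gives the Bezout coefficients s = 38, t = -117.
Result: 428 · (38) + 139 · (-117) = 1.

gcd(428, 139) = 1; s = 38, t = -117 (check: 428·38 + 139·(-117) = 1).


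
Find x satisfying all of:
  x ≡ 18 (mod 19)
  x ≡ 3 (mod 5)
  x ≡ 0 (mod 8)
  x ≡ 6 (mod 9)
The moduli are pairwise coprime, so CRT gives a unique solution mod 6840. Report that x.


Product of moduli M = 19 · 5 · 8 · 9 = 6840.
Merge one congruence at a time:
  Start: x ≡ 18 (mod 19).
  Combine with x ≡ 3 (mod 5); new modulus lcm = 95.
    Write x = 18 + 19·t and substitute into x ≡ 3 (mod 5): 19·t ≡ 3 − 18 = -15 (mod 5).
    Reduce coefficients mod 5: 4·t ≡ 0 (mod 5).
    The inverse of 4 mod 5 is 4 (since 4·4 = 16 = 3·5 + 1), so t ≡ 4·0 = 0 ≡ 0 (mod 5).
    Then x = 18 + 19·0 = 18, valid modulo lcm(19, 5) = 95: x ≡ 18 (mod 95).
  Combine with x ≡ 0 (mod 8); new modulus lcm = 760.
    Write x = 18 + 95·t and substitute into x ≡ 0 (mod 8): 95·t ≡ 0 − 18 = -18 (mod 8).
    Reduce coefficients mod 8: 7·t ≡ 6 (mod 8).
    The inverse of 7 mod 8 is 7 (since 7·7 = 49 = 6·8 + 1), so t ≡ 7·6 = 42 ≡ 2 (mod 8).
    Then x = 18 + 95·2 = 208, valid modulo lcm(95, 8) = 760: x ≡ 208 (mod 760).
  Combine with x ≡ 6 (mod 9); new modulus lcm = 6840.
    Write x = 208 + 760·t and substitute into x ≡ 6 (mod 9): 760·t ≡ 6 − 208 = -202 (mod 9).
    Reduce coefficients mod 9: 4·t ≡ 5 (mod 9).
    The inverse of 4 mod 9 is 7 (since 4·7 = 28 = 3·9 + 1), so t ≡ 7·5 = 35 ≡ 8 (mod 9).
    Then x = 208 + 760·8 = 6288, valid modulo lcm(760, 9) = 6840: x ≡ 6288 (mod 6840).
Verify against each original: 6288 mod 19 = 18, 6288 mod 5 = 3, 6288 mod 8 = 0, 6288 mod 9 = 6.

x ≡ 6288 (mod 6840).
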